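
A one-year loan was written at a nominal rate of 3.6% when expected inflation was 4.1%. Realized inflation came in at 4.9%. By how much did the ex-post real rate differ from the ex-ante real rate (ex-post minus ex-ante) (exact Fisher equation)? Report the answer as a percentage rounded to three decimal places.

Ex-ante: (1 + 0.0360)/(1 + 0.0410) − 1 = -0.4803%
Ex-post: (1 + 0.0360)/(1 + 0.0490) − 1 = -1.2393%
Difference (ex-post − ex-ante) = -0.7590% → -0.759%.

-0.759%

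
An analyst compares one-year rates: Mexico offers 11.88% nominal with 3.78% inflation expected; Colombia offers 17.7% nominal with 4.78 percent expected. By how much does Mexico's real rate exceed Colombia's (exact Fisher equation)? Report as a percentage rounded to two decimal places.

Mexico: (1 + 0.1188)/(1 + 0.0378) − 1 = 7.8050%
Colombia: (1 + 0.1770)/(1 + 0.0478) − 1 = 12.3306%
Differential = 7.8050% − 12.3306% = -4.5256% → -4.53%.

-4.53%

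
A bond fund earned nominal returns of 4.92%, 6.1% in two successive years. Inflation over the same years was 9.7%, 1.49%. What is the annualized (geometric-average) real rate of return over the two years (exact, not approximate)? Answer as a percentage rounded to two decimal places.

-0.01%

Compound the nominal returns: 1.0492 × 1.0610 = 1.11320120.
Compound inflation: 1.0970 × 1.0149 = 1.11334530.
Deflate: 1.11320120 / 1.11334530 = 0.99987057.
Annualized real rate = 0.99987057^(1/2) − 1 = -0.0065% → -0.01%.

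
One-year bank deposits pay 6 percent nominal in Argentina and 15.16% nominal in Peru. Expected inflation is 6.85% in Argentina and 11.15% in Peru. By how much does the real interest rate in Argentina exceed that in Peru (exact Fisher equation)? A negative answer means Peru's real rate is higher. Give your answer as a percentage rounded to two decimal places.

-4.40%

Argentina: (1 + 0.0600)/(1 + 0.0685) − 1 = -0.7955%
Peru: (1 + 0.1516)/(1 + 0.1115) − 1 = 3.6077%
Differential = -0.7955% − 3.6077% = -4.4032% → -4.40%.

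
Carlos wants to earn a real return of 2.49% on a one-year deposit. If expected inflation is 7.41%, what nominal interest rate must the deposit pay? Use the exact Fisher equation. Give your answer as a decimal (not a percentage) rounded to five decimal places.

(1 + i) = (1 + r)(1 + π) = 1.02490 × 1.07410 = 1.10084509
i = 1.10084509 − 1, so the required nominal rate is 0.10085.

0.10085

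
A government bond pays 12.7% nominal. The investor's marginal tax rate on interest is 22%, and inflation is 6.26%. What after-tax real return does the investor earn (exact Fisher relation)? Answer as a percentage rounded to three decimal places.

After-tax nominal return = 12.7% × (1 − 0.22) = 9.9060%.
1 + r = 1.09906 / 1.06260 = 1.034312
After-tax real rate = 1.034312 − 1 → 3.431%.

3.431%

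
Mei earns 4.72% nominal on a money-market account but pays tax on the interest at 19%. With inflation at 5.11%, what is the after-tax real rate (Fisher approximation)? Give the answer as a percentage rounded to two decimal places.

-1.29%

After-tax nominal return = 4.72% × (1 − 0.19) = 3.8232%.
r ≈ 3.8232% − 5.11% → -1.29%.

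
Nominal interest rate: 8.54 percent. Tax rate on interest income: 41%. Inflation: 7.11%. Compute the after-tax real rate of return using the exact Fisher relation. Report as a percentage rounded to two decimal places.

-1.93%

After-tax nominal return = 8.54% × (1 − 0.41) = 5.0386%.
1 + r = 1.050386 / 1.07110 = 0.980661
After-tax real rate = 0.980661 − 1 → -1.93%.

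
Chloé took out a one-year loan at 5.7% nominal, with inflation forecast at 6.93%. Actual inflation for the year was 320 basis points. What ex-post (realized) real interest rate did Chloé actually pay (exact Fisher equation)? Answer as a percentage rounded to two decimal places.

Ex-post: (1 + 0.0570)/(1 + 0.0320) − 1 = 2.4225%
So the realized real rate is 2.42%.

2.42%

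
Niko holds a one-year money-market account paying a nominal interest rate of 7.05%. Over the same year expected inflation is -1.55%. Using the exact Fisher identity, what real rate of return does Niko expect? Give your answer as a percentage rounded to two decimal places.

8.74%

By the Fisher identity, 1 + r = (1 + i)/(1 + π).
1 + r = 1.07050 / 0.98450 = 1.087354
r = 1.087354 − 1 = 8.7354%, i.e. 8.74%.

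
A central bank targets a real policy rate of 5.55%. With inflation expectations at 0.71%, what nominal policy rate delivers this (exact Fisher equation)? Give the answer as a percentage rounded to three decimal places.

(1 + i) = (1 + r)(1 + π) = 1.05550 × 1.00710 = 1.06299405
i = 1.06299405 − 1, so the required nominal rate is 6.299%.

6.299%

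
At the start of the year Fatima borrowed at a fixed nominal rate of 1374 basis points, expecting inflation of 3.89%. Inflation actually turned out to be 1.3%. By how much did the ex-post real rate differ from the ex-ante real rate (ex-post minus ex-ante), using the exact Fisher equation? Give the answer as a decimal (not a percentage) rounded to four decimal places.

0.0280

Ex-ante: (1 + 0.1374)/(1 + 0.0389) − 1 = 9.4812%
Ex-post: (1 + 0.1374)/(1 + 0.0130) − 1 = 12.2804%
Difference (ex-post − ex-ante) = 2.7992% → 0.0280.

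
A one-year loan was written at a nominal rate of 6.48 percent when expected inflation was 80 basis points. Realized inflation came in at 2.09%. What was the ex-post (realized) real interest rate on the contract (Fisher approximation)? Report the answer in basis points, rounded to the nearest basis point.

439 basis points

Ex-post: 6.48% − 2.09% = 4.390%
So the realized real rate is 439 basis points.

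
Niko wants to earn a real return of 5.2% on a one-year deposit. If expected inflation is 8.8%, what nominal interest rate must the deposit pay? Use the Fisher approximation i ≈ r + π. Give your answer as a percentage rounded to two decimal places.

i ≈ r + π = 5.2% + 8.8% = 14.00%.

14.00%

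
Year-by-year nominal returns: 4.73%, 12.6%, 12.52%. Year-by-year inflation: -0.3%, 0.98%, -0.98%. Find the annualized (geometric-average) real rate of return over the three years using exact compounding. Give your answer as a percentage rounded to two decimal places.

Nominal growth factor = 1.0473 × 1.1260 × 1.1252 = 1.32690313
Price-level growth factor = 0.9970 × 1.0098 × 0.9902 = 0.99690425
Real growth factor = 1.32690313 / 0.99690425 = 1.33102365
Annualized real rate = 1.33102365^(1/3) − 1 = 10.0007% → 10.00%.

10.00%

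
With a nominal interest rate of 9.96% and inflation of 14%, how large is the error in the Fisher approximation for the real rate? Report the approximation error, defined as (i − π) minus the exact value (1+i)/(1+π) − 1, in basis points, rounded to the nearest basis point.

-50 basis points

Approximate: r ≈ 9.960% − 14.000% = -4.0400%
Exact: (1 + 0.0996)/(1 + 0.1400) − 1 = -3.5439%
Error = -4.0400% − (-3.5439%) = -0.4961% → -50 basis points.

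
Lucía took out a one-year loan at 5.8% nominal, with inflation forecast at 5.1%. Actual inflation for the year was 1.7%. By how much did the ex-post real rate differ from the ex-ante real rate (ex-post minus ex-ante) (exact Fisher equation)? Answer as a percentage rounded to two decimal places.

Ex-ante: (1 + 0.0580)/(1 + 0.0510) − 1 = 0.6660%
Ex-post: (1 + 0.0580)/(1 + 0.0170) − 1 = 4.0315%
Difference (ex-post − ex-ante) = 3.3654% → 3.37%.

3.37%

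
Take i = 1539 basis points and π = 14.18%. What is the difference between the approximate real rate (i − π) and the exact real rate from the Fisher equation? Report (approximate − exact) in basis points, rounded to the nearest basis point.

15 basis points

Approximate: r ≈ 15.390% − 14.180% = 1.2100%
Exact: (1 + 0.1539)/(1 + 0.1418) − 1 = 1.0597%
Error = 1.2100% − 1.0597% = 0.1503% → 15 basis points.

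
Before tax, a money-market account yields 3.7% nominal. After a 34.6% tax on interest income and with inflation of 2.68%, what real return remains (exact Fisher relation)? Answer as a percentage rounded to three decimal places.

After-tax nominal return = 3.7% × (1 − 0.346) = 2.4198%.
1 + r = 1.024198 / 1.02680 = 0.997466
After-tax real rate = 0.997466 − 1 → -0.253%.

-0.253%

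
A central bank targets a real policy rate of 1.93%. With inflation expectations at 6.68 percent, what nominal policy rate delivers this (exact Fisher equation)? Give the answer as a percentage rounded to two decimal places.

(1 + i) = (1 + r)(1 + π) = 1.01930 × 1.06680 = 1.08738924
i = 1.08738924 − 1, so the required nominal rate is 8.74%.

8.74%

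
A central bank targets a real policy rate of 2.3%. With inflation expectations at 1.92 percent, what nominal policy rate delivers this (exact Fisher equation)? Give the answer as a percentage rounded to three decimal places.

(1 + i) = (1 + r)(1 + π) = 1.02300 × 1.01920 = 1.0426416
i = 1.0426416 − 1, so the required nominal rate is 4.264%.

4.264%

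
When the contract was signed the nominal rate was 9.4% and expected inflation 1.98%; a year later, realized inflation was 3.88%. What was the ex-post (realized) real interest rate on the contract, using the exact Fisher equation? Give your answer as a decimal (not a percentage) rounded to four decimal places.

Ex-post: (1 + 0.0940)/(1 + 0.0388) − 1 = 5.3138%
So the realized real rate is 0.0531.

0.0531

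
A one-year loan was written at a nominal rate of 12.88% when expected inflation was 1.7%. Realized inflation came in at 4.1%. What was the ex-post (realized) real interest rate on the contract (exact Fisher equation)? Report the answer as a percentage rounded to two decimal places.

Ex-post: (1 + 0.1288)/(1 + 0.0410) − 1 = 8.4342%
So the realized real rate is 8.43%.

8.43%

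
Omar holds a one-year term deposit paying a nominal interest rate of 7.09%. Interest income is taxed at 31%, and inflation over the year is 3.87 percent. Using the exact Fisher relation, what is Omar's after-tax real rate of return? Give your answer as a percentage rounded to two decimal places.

After-tax nominal return = 7.09% × (1 − 0.31) = 4.8921%.
1 + r = 1.048921 / 1.03870 = 1.009840
After-tax real rate = 1.009840 − 1 → 0.98%.

0.98%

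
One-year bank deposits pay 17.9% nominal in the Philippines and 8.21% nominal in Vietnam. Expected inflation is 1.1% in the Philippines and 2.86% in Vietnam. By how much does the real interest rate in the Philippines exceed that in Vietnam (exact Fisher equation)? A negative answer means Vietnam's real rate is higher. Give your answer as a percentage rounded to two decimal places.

11.42%

The Philippines: (1 + 0.1790)/(1 + 0.0110) − 1 = 16.6172%
Vietnam: (1 + 0.0821)/(1 + 0.0286) − 1 = 5.2012%
Differential = 16.6172% − 5.2012% = 11.4160% → 11.42%.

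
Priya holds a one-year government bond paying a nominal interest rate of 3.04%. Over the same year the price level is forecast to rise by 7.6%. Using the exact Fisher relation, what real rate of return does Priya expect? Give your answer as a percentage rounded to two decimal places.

-4.24%

By the Fisher relation, 1 + r = (1 + i)/(1 + π).
1 + r = 1.03040 / 1.07600 = 0.957621
r = 0.957621 − 1 = -4.2379%, i.e. -4.24%.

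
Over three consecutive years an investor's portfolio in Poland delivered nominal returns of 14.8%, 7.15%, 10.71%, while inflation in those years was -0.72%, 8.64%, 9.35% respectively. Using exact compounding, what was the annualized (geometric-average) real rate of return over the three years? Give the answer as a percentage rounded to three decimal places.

4.910%

Compound the nominal returns: 1.1480 × 1.0715 × 1.1071 = 1.36182378.
Compound inflation: 0.9928 × 1.0864 × 1.0935 = 1.17942496.
Deflate: 1.36182378 / 1.17942496 = 1.15465064.
Annualized real rate = 1.15465064^(1/3) − 1 = 4.9100% → 4.910%.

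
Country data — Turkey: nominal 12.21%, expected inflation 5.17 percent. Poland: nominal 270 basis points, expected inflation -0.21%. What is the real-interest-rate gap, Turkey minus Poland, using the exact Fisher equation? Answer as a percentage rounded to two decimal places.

Turkey: (1 + 0.1221)/(1 + 0.0517) − 1 = 6.6939%
Poland: (1 + 0.0270)/(1 − 0.0021) − 1 = 2.9161%
Differential = 6.6939% − 2.9161% = 3.7778% → 3.78%.

3.78%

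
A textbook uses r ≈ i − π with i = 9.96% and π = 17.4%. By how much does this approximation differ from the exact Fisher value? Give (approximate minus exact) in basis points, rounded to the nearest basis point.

-110 basis points

Approximate: r ≈ 9.960% − 17.400% = -7.4400%
Exact: (1 + 0.0996)/(1 + 0.1740) − 1 = -6.3373%
Error = -7.4400% − (-6.3373%) = -1.1027% → -110 basis points.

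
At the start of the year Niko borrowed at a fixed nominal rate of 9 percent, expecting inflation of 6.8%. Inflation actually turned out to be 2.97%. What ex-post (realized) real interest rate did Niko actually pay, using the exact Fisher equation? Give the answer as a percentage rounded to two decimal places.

5.86%

Ex-post: (1 + 0.0900)/(1 + 0.0297) − 1 = 5.8561%
So the realized real rate is 5.86%.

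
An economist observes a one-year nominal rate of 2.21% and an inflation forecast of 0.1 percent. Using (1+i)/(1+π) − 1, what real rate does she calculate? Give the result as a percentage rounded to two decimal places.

1 + r = 1.02210 / 1.00100 = 1.021079
r = 1.021079 − 1 = 2.1079%, i.e. 2.11%.

2.11%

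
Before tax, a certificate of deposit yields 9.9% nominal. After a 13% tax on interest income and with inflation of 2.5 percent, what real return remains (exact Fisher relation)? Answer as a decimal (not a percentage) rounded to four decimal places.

0.0596

After-tax nominal return = 9.9% × (1 − 0.13) = 8.6130%.
1 + r = 1.08613 / 1.02500 = 1.059639
After-tax real rate = 1.059639 − 1 → 0.0596.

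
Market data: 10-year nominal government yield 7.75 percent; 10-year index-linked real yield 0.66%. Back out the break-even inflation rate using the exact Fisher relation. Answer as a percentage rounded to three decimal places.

(1 + π) = (1 + i)/(1 + r) = 1.07750 / 1.00660 = 1.0704351
Break-even inflation = 1.0704351 − 1 → 7.044%.

7.044%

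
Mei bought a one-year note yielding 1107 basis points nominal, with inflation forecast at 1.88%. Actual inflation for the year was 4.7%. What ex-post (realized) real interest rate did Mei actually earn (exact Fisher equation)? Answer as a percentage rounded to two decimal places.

6.08%

Ex-post: (1 + 0.1107)/(1 + 0.0470) − 1 = 6.0840%
So the realized real rate is 6.08%.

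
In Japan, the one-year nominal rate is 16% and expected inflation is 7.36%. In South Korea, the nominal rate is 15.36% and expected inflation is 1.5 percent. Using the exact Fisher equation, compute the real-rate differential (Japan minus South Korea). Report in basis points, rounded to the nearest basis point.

Japan: (1 + 0.1600)/(1 + 0.0736) − 1 = 8.0477%
South Korea: (1 + 0.1536)/(1 + 0.0150) − 1 = 13.6552%
Differential = 8.0477% − 13.6552% = -5.6075% → -561 basis points.

-561 basis points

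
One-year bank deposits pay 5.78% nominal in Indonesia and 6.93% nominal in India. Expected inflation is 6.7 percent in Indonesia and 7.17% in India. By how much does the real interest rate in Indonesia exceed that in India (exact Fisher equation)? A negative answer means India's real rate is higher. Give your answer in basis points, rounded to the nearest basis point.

Indonesia: (1 + 0.0578)/(1 + 0.0670) − 1 = -0.8622%
India: (1 + 0.0693)/(1 + 0.0717) − 1 = -0.2239%
Differential = -0.8622% − (-0.2239%) = -0.6383% → -64 basis points.

-64 basis points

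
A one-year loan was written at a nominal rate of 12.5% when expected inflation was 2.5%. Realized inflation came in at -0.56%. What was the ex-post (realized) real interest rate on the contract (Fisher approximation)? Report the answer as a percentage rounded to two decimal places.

Ex-post: 12.5% − (-0.56%) = 13.060%
So the realized real rate is 13.06%.

13.06%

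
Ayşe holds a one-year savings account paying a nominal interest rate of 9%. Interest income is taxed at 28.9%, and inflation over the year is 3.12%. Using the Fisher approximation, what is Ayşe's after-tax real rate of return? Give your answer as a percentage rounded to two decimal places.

After-tax nominal return = 9% × (1 − 0.289) = 6.3990%.
r ≈ 6.3990% − 3.12% → 3.28%.

3.28%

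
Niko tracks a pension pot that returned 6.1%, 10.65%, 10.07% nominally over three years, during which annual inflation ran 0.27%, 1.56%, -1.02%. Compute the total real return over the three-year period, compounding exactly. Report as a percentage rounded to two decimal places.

28.20%

Compound the nominal returns: 1.0610 × 1.1065 × 1.1007 = 1.292218.
Compound inflation: 1.0027 × 1.0156 × 0.9898 = 1.007955.
Deflate: 1.292218 / 1.007955 = 1.282019.
Total real return = 1.282019 − 1 → 28.20%.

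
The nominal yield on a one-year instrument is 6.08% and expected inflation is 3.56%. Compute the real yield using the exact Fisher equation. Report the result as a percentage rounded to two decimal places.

2.43%

By the Fisher identity, 1 + r = (1 + i)/(1 + π).
1 + r = 1.06080 / 1.03560 = 1.024334
r = 1.024334 − 1 = 2.4334%, i.e. 2.43%.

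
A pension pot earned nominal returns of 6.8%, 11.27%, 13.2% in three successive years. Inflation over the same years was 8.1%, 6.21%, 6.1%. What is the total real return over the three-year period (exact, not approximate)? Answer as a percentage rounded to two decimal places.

10.43%

Nominal growth factor = 1.0680 × 1.1127 × 1.1320 = 1.345228
Price-level growth factor = 1.0810 × 1.0621 × 1.0610 = 1.218166
Real growth factor = 1.345228 / 1.218166 = 1.104306
Total real return = 1.104306 − 1 → 10.43%.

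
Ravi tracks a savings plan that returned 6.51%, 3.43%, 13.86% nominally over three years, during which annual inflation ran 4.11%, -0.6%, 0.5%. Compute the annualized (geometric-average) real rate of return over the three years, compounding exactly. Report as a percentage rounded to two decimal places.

6.44%

Nominal growth factor = 1.0651 × 1.0343 × 1.1386 = 1.25431925
Price-level growth factor = 1.0411 × 0.9940 × 1.0050 = 1.04002767
Real growth factor = 1.25431925 / 1.04002767 = 1.20604412
Annualized real rate = 1.20604412^(1/3) − 1 = 6.4440% → 6.44%.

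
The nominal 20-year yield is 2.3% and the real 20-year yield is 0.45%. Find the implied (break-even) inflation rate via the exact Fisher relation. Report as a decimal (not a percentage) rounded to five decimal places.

(1 + π) = (1 + i)/(1 + r) = 1.02300 / 1.00450 = 1.018417
Break-even inflation = 1.018417 − 1 → 0.01842.

0.01842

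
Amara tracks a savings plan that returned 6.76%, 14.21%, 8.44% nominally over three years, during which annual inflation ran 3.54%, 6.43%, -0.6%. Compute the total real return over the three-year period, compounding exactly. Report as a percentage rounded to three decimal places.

Compound the nominal returns: 1.0676 × 1.1421 × 1.0844 = 1.322215.
Compound inflation: 1.0354 × 1.0643 × 0.9940 = 1.095364.
Deflate: 1.322215 / 1.095364 = 1.207101.
Total real return = 1.207101 − 1 → 20.710%.

20.710%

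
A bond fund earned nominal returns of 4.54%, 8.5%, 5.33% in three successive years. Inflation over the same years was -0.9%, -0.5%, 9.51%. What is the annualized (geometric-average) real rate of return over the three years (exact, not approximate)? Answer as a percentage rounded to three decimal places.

3.428%

Nominal growth factor = 1.0454 × 1.0850 × 1.0533 = 1.19471500
Price-level growth factor = 0.9910 × 0.9950 × 1.0951 = 1.07981788
Real growth factor = 1.19471500 / 1.07981788 = 1.10640417
Annualized real rate = 1.10640417^(1/3) − 1 = 3.4280% → 3.428%.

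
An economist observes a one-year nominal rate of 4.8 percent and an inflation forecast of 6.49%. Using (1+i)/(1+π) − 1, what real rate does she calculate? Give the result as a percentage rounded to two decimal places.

1 + r = 1.04800 / 1.06490 = 0.984130
r = 0.984130 − 1 = -1.5870%, i.e. -1.59%.

-1.59%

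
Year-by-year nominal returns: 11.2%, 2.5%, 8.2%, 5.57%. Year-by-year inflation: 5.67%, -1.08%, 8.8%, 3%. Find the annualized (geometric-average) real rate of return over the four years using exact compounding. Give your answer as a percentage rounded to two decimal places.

Compound the nominal returns: 1.1120 × 1.0250 × 1.0820 × 1.0557 = 1.30195638.
Compound inflation: 1.0567 × 0.9892 × 1.0880 × 1.0300 = 1.17139114.
Deflate: 1.30195638 / 1.17139114 = 1.11146169.
Annualized real rate = 1.11146169^(1/4) − 1 = 2.6771% → 2.68%.

2.68%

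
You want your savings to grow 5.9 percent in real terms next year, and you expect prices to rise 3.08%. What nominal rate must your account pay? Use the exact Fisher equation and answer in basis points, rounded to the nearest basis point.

916 basis points

(1 + i) = (1 + r)(1 + π) = 1.05900 × 1.03080 = 1.0916172
i = 1.0916172 − 1, so the required nominal rate is 916 basis points.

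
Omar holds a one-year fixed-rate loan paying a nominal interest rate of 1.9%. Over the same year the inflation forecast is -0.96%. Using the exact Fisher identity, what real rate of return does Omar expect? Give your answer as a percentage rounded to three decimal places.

2.888%

1 + r = 1.01900 / 0.99040 = 1.028877
r = 1.028877 − 1 = 2.8877%, i.e. 2.888%.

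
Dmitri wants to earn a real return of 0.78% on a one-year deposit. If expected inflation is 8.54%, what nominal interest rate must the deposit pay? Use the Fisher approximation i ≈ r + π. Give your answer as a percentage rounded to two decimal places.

i ≈ r + π = 0.78% + 8.54% = 9.32%.

9.32%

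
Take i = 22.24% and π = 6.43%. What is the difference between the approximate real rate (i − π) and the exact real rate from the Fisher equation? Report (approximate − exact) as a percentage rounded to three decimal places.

0.955%

Approximate: r ≈ 22.240% − 6.430% = 15.8100%
Exact: (1 + 0.2224)/(1 + 0.0643) − 1 = 14.8548%
Error = 15.8100% − 14.8548% = 0.9552% → 0.955%.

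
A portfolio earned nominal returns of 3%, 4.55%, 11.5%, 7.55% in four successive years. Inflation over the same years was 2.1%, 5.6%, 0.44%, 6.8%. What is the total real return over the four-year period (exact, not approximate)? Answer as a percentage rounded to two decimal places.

Compound the nominal returns: 1.0300 × 1.0455 × 1.1150 × 1.0755 = 1.291358.
Compound inflation: 1.0210 × 1.0560 × 1.0044 × 1.0680 = 1.156559.
Deflate: 1.291358 / 1.156559 = 1.116552.
Total real return = 1.116552 − 1 → 11.66%.

11.66%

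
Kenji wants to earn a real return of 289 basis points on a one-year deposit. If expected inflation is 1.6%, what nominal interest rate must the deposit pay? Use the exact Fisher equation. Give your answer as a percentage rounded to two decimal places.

(1 + i) = (1 + r)(1 + π) = 1.02890 × 1.01600 = 1.0453624
i = 1.0453624 − 1, so the required nominal rate is 4.54%.

4.54%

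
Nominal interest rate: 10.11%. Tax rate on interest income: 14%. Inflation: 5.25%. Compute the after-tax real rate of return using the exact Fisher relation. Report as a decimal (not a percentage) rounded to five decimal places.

After-tax nominal return = 10.11% × (1 − 0.14) = 8.6946%.
1 + r = 1.086946 / 1.05250 = 1.032728
After-tax real rate = 1.032728 − 1 → 0.03273.

0.03273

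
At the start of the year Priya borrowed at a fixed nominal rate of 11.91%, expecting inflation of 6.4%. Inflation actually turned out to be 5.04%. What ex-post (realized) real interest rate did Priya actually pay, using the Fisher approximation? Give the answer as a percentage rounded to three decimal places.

Ex-post: 11.91% − 5.04% = 6.870%
So the realized real rate is 6.870%.

6.870%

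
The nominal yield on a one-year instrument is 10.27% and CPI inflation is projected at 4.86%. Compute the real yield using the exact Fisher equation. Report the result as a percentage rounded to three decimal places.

By the Fisher identity, 1 + r = (1 + i)/(1 + π).
1 + r = 1.10270 / 1.04860 = 1.051593
r = 1.051593 − 1 = 5.1593%, i.e. 5.159%.

5.159%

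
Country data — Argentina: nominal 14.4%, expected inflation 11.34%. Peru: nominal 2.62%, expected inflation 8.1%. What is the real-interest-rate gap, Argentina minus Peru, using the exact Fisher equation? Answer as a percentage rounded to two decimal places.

7.82%

Argentina: (1 + 0.1440)/(1 + 0.1134) − 1 = 2.7483%
Peru: (1 + 0.0262)/(1 + 0.0810) − 1 = -5.0694%
Differential = 2.7483% − (-5.0694%) = 7.8177% → 7.82%.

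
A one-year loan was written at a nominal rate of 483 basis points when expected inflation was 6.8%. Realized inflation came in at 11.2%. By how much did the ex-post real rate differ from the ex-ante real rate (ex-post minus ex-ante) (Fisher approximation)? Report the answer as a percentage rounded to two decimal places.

-4.40%

Ex-ante: 4.83% − 6.8% = -1.970%
Ex-post: 4.83% − 11.2% = -6.370%
Difference (ex-post − ex-ante) = -4.4000% → -4.40%.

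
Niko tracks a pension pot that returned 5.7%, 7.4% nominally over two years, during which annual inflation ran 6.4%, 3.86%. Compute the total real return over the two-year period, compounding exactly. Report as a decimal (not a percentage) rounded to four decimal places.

Compound the nominal returns: 1.0570 × 1.0740 = 1.135218.
Compound inflation: 1.0640 × 1.0386 = 1.105070.
Deflate: 1.135218 / 1.105070 = 1.027281.
Total real return = 1.027281 − 1 → 0.0273.

0.0273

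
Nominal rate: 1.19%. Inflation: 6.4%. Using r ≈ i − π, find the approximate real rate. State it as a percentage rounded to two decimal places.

r ≈ i − π = 1.19% − 6.4% = -5.21%.

-5.21%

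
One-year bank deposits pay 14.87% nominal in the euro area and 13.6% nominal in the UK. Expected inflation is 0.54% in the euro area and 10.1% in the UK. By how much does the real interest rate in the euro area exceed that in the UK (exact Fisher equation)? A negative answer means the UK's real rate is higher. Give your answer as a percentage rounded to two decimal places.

The euro area: (1 + 0.1487)/(1 + 0.0054) − 1 = 14.2530%
The UK: (1 + 0.1360)/(1 + 0.1010) − 1 = 3.1789%
Differential = 14.2530% − 3.1789% = 11.0741% → 11.07%.

11.07%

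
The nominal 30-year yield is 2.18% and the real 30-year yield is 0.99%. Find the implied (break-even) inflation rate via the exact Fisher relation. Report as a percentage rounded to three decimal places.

(1 + π) = (1 + i)/(1 + r) = 1.02180 / 1.00990 = 1.011783
Break-even inflation = 1.011783 − 1 → 1.178%.

1.178%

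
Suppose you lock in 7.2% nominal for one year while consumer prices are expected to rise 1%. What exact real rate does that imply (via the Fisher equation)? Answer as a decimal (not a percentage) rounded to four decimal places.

By the Fisher equation, 1 + r = (1 + i)/(1 + π).
1 + r = 1.07200 / 1.01000 = 1.061386
r = 1.061386 − 1 = 6.1386%, i.e. 0.0614.

0.0614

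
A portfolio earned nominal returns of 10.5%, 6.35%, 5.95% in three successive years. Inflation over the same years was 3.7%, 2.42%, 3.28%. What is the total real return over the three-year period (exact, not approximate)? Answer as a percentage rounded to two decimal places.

13.51%

Compound the nominal returns: 1.1050 × 1.0635 × 1.0595 = 1.245090.
Compound inflation: 1.0370 × 1.0242 × 1.0328 = 1.096932.
Deflate: 1.245090 / 1.096932 = 1.135066.
Total real return = 1.135066 − 1 → 13.51%.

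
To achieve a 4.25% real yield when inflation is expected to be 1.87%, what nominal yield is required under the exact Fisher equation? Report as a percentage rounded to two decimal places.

6.20%

(1 + i) = (1 + r)(1 + π) = 1.04250 × 1.01870 = 1.06199475
i = 1.06199475 − 1, so the required nominal rate is 6.20%.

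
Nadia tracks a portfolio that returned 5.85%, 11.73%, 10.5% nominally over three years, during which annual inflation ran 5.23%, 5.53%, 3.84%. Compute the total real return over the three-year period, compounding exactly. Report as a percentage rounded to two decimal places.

13.33%

Nominal growth factor = 1.0585 × 1.1173 × 1.1050 = 1.306842
Price-level growth factor = 1.0523 × 1.0553 × 1.0384 = 1.153135
Real growth factor = 1.306842 / 1.153135 = 1.133294
Total real return = 1.133294 − 1 → 13.33%.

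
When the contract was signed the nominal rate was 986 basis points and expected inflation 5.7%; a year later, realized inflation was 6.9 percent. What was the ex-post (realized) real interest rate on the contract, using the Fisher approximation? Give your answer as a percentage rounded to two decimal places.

Ex-post: 9.86% − 6.9% = 2.960%
So the realized real rate is 2.96%.

2.96%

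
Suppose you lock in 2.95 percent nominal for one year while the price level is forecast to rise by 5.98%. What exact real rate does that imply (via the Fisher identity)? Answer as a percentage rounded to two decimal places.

By the Fisher identity, 1 + r = (1 + i)/(1 + π).
1 + r = 1.02950 / 1.05980 = 0.971410
r = 0.971410 − 1 = -2.8590%, i.e. -2.86%.

-2.86%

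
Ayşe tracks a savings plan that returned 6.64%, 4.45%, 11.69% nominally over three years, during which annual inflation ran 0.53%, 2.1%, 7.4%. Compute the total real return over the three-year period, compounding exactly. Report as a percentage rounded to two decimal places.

12.85%

Nominal growth factor = 1.0664 × 1.0445 × 1.1169 = 1.244064
Price-level growth factor = 1.0053 × 1.0210 × 1.0740 = 1.102366
Real growth factor = 1.244064 / 1.102366 = 1.128541
Total real return = 1.128541 − 1 → 12.85%.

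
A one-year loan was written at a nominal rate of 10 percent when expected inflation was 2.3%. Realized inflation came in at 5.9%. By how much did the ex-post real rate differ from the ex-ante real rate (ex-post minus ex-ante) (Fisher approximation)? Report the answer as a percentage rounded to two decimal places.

Ex-ante: 10% − 2.3% = 7.700%
Ex-post: 10% − 5.9% = 4.100%
Difference (ex-post − ex-ante) = -3.6000% → -3.60%.

-3.60%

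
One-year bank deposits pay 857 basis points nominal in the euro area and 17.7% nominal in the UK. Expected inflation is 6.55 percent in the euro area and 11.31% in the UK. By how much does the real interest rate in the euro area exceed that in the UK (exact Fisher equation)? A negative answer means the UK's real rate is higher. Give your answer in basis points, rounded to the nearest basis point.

-384 basis points

The euro area: (1 + 0.0857)/(1 + 0.0655) − 1 = 1.8958%
The UK: (1 + 0.1770)/(1 + 0.1131) − 1 = 5.7407%
Differential = 1.8958% − 5.7407% = -3.8449% → -384 basis points.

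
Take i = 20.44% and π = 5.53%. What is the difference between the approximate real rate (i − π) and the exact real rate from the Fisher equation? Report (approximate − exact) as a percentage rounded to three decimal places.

Approximate: r ≈ 20.440% − 5.530% = 14.9100%
Exact: (1 + 0.2044)/(1 + 0.0553) − 1 = 14.1287%
Error = 14.9100% − 14.1287% = 0.7813% → 0.781%.

0.781%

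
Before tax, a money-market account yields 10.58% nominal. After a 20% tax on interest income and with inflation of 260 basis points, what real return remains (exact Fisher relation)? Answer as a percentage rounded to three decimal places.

5.715%

After-tax nominal return = 10.58% × (1 − 0.2) = 8.4640%.
1 + r = 1.08464 / 1.02600 = 1.057154
After-tax real rate = 1.057154 − 1 → 5.715%.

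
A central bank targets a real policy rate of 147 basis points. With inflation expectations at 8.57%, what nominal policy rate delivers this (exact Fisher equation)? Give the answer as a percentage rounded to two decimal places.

(1 + i) = (1 + r)(1 + π) = 1.01470 × 1.08570 = 1.10165979
i = 1.10165979 − 1, so the required nominal rate is 10.17%.

10.17%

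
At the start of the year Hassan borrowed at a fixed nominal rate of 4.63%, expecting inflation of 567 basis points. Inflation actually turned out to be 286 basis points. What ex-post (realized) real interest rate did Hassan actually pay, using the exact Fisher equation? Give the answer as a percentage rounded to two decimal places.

1.72%

Ex-post: (1 + 0.0463)/(1 + 0.0286) − 1 = 1.7208%
So the realized real rate is 1.72%.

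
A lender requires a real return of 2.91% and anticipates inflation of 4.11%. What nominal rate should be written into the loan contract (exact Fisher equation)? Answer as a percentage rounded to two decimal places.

7.14%

(1 + i) = (1 + r)(1 + π) = 1.02910 × 1.04110 = 1.07139601
i = 1.07139601 − 1, so the required nominal rate is 7.14%.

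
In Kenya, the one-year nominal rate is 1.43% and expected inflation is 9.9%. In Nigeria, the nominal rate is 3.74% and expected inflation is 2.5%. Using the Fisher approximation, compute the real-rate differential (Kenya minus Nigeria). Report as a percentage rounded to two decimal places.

-9.71%

Kenya: 1.43% − 9.9% = -8.470%
Nigeria: 3.74% − 2.5% = 1.240%
Differential = -9.710% → -9.71%.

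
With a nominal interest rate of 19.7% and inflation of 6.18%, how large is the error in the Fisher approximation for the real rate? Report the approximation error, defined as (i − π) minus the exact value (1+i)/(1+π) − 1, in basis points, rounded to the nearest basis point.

79 basis points

Approximate: r ≈ 19.700% − 6.180% = 13.5200%
Exact: (1 + 0.1970)/(1 + 0.0618) − 1 = 12.7331%
Error = 13.5200% − 12.7331% = 0.7869% → 79 basis points.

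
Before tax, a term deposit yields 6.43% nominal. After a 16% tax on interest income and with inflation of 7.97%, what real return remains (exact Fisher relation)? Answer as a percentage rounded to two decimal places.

-2.38%

After-tax nominal return = 6.43% × (1 − 0.16) = 5.4012%.
1 + r = 1.054012 / 1.07970 = 0.976208
After-tax real rate = 0.976208 − 1 → -2.38%.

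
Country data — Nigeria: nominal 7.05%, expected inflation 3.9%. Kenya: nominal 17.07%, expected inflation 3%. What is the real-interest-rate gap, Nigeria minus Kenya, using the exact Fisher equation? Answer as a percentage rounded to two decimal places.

Nigeria: (1 + 0.0705)/(1 + 0.0390) − 1 = 3.0318%
Kenya: (1 + 0.1707)/(1 + 0.0300) − 1 = 13.6602%
Differential = 3.0318% − 13.6602% = -10.6284% → -10.63%.

-10.63%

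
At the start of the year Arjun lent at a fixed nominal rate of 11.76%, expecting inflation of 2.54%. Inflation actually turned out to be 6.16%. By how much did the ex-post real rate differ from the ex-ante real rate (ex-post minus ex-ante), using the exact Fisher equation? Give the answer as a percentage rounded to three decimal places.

Ex-ante: (1 + 0.1176)/(1 + 0.0254) − 1 = 8.9916%
Ex-post: (1 + 0.1176)/(1 + 0.0616) − 1 = 5.2751%
Difference (ex-post − ex-ante) = -3.7166% → -3.717%.

-3.717%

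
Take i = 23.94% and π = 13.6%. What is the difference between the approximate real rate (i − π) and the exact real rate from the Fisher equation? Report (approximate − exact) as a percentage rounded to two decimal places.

1.24%

Approximate: r ≈ 23.940% − 13.600% = 10.3400%
Exact: (1 + 0.2394)/(1 + 0.1360) − 1 = 9.1021%
Error = 10.3400% − 9.1021% = 1.2379% → 1.24%.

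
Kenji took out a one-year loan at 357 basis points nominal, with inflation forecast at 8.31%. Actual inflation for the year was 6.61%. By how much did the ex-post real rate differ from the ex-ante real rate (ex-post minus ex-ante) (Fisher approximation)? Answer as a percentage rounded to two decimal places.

Ex-ante: 3.57% − 8.31% = -4.740%
Ex-post: 3.57% − 6.61% = -3.040%
Difference (ex-post − ex-ante) = 1.7000% → 1.70%.

1.70%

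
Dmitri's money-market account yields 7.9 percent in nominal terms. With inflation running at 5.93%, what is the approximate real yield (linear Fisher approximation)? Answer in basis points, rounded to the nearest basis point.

197 basis points

r ≈ i − π = 7.9% − 5.93% = 197 basis points.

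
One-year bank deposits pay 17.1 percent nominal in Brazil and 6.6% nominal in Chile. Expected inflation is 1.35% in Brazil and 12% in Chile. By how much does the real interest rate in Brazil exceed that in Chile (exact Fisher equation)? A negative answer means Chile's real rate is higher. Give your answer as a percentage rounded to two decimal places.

Brazil: (1 + 0.1710)/(1 + 0.0135) − 1 = 15.5402%
Chile: (1 + 0.0660)/(1 + 0.1200) − 1 = -4.8214%
Differential = 15.5402% − (-4.8214%) = 20.3616% → 20.36%.

20.36%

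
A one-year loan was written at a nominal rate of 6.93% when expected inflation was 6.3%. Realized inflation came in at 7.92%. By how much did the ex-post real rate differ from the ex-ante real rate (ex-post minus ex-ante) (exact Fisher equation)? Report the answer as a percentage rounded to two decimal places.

Ex-ante: (1 + 0.0693)/(1 + 0.0630) − 1 = 0.5927%
Ex-post: (1 + 0.0693)/(1 + 0.0792) − 1 = -0.9173%
Difference (ex-post − ex-ante) = -1.5100% → -1.51%.

-1.51%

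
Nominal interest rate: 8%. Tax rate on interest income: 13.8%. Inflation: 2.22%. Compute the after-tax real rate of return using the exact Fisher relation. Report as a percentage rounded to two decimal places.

4.57%

After-tax nominal return = 8% × (1 − 0.138) = 6.8960%.
1 + r = 1.06896 / 1.02220 = 1.045744
After-tax real rate = 1.045744 − 1 → 4.57%.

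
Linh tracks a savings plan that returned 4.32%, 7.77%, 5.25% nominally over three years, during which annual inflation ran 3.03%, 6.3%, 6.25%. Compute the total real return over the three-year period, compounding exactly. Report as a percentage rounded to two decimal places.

Compound the nominal returns: 1.0432 × 1.0777 × 1.0525 = 1.183280.
Compound inflation: 1.0303 × 1.0630 × 1.0625 = 1.163659.
Deflate: 1.183280 / 1.163659 = 1.016861.
Total real return = 1.016861 − 1 → 1.69%.

1.69%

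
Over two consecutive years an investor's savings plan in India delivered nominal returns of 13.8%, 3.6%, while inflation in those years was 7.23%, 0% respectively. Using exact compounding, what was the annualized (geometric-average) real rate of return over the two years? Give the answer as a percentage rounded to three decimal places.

4.856%

Compound the nominal returns: 1.1380 × 1.0360 = 1.17896800.
Compound inflation: 1.0723 × 1.0000 = 1.07230000.
Deflate: 1.17896800 / 1.07230000 = 1.09947589.
Annualized real rate = 1.09947589^(1/2) − 1 = 4.8559% → 4.856%.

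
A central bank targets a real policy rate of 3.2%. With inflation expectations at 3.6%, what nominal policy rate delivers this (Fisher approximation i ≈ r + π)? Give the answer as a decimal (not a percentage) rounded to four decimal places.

i ≈ r + π = 3.2% + 3.6% = 0.0680.

0.0680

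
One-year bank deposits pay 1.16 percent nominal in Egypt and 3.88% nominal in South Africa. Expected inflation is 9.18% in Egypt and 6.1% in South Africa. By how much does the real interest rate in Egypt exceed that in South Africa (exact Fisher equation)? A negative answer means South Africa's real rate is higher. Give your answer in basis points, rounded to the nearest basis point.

Egypt: (1 + 0.0116)/(1 + 0.0918) − 1 = -7.3457%
South Africa: (1 + 0.0388)/(1 + 0.0610) − 1 = -2.0924%
Differential = -7.3457% − (-2.0924%) = -5.2533% → -525 basis points.

-525 basis points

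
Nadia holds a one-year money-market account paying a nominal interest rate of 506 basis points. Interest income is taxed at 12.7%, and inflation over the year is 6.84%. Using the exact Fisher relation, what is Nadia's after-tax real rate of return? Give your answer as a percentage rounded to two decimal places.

-2.27%

After-tax nominal return = 5.06% × (1 − 0.127) = 4.41738%.
1 + r = 1.0441738 / 1.06840 = 0.977325
After-tax real rate = 0.977325 − 1 → -2.27%.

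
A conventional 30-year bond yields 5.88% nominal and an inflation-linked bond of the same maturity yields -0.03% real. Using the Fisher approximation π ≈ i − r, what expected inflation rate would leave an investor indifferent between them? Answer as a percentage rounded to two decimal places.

5.91%

π ≈ i − r = 5.88% − (-0.03%) → 5.91%.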